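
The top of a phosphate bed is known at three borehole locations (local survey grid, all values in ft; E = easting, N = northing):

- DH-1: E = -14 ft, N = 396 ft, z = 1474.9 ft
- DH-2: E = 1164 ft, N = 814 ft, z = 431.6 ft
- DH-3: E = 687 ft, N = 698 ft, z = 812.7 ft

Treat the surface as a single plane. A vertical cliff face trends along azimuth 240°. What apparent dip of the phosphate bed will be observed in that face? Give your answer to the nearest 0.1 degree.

Two edge vectors: DH-1→DH-2 = (1178, 418, -1043.3), DH-1→DH-3 = (701, 302, -662.2).
Normal n = (DH-1→DH-2) × (DH-1→DH-3) = (38277, 48718.3, 62738).
So ∂z/∂E = −n_x/n_z = −0.61011 and ∂z/∂N = −n_y/n_z = −0.77654.
Unit vector along 240° is (sin 240°, cos 240°) = (-0.8660, -0.5000).
Slope in that direction = a·(-0.8660) + b·(-0.5000) = 0.91664.
Apparent dip = arctan|0.91664| = 42.5° (true dip is 44.6°, so apparent ≤ true as expected).

42.5°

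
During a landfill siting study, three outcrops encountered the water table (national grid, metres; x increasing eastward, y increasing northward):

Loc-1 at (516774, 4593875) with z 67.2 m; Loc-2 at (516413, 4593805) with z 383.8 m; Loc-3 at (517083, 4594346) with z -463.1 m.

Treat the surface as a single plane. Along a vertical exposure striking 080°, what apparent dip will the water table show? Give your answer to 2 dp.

Let the plane be z = a·x + b·y + c.
Loc-2−Loc-1: −361a − 70b = 316.6;  Loc-3−Loc-1: 309a + 471b = −530.3.
Solving gives a = −0.75470, b = −0.63078.
Unit vector along 080° is (sin 80°, cos 80°) = (0.9848, 0.1736).
Slope in that direction = a·(0.9848) + b·(0.1736) = −0.85276.
Apparent dip = arctan|0.85276| = 40.46° (true dip is 44.5°, so apparent ≤ true as expected).

40.46°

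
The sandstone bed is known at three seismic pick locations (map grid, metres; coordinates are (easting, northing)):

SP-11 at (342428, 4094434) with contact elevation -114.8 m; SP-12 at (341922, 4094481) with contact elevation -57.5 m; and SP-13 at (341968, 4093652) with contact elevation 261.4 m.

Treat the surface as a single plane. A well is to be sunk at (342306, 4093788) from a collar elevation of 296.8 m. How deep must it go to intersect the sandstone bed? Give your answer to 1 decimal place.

Two edge vectors: SP-11→SP-12 = (-506, 47, 57.3), SP-11→SP-13 = (-460, -782, 376.2).
Normal n = (SP-11→SP-12) × (SP-11→SP-13) = (62490, 163999.2, 417312).
So ∂z/∂E = −n_x/n_z = −0.149744076 and ∂z/∂N = −n_y/n_z = −0.392989418.
Intercept c from SP-11: -114.8 + 51276.56 + 1609069.23 = 1660231.00.
At (342306, 4093788): z_contact = −51258.30 − 1608815.36 + 1660231.00 = 157.34 m.
Depth below ground = 296.8 − 157.34 = 139.5 m.

139.5 m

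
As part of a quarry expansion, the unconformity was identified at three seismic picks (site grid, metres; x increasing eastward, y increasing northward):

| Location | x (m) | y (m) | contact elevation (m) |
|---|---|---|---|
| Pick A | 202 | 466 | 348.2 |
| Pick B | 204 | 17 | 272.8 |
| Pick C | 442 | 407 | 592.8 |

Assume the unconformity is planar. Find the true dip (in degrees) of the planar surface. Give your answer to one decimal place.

47.1°

Two edge vectors: Pick A→Pick B = (2, -449, -75.4), Pick A→Pick C = (240, -59, 244.6).
Normal n = (Pick A→Pick B) × (Pick A→Pick C) = (-114274, -18585.2, 107642).
So ∂z/∂x = −n_x/n_z = 1.06161 and ∂z/∂y = −n_y/n_z = 0.17266.
Gradient magnitude |∇z| = √(a² + b²) = √(1.12702 + 0.02981) = 1.07556.
True dip = arctan(1.07556) = 47.1°, dipping toward W (azimuth ≈ 261°).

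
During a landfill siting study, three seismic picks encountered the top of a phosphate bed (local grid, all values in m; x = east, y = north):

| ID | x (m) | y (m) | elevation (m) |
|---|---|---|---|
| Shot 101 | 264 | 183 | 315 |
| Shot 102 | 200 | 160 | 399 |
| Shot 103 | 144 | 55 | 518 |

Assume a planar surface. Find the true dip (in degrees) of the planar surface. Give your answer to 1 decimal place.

Two edge vectors: Shot 101→Shot 102 = (-64, -23, 84), Shot 101→Shot 103 = (-120, -128, 203).
Normal n = (Shot 101→Shot 102) × (Shot 101→Shot 103) = (6083, 2912, 5432).
So ∂z/∂x = −n_x/n_z = −1.11985 and ∂z/∂y = −n_y/n_z = −0.53608.
Gradient magnitude |∇z| = √(a² + b²) = √(1.25405 + 0.28738) = 1.24155.
True dip = arctan(1.24155) = 51.2°, dipping toward ENE (azimuth ≈ 064°).

51.2°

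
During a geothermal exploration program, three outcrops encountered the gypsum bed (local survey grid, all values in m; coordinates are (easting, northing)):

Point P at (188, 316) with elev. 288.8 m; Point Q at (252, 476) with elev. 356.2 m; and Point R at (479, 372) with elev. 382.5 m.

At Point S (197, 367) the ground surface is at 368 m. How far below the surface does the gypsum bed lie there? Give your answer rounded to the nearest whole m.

Two edge vectors: Point P→Point Q = (64, 160, 67.4), Point P→Point R = (291, 56, 93.7).
Normal n = (Point P→Point Q) × (Point P→Point R) = (11217.6, 13616.6, -42976).
So ∂z/∂E = −n_x/n_z = 0.26102 and ∂z/∂N = −n_y/n_z = 0.31684.
Intercept c from Point P: 288.8 − 49.07 − 100.12 = 139.61.
At (197, 367): z_contact = 51.4 + 116.3 + 139.61 = 307.3 m.
Depth below ground = 368 − 307.3 = 61 m.

61 m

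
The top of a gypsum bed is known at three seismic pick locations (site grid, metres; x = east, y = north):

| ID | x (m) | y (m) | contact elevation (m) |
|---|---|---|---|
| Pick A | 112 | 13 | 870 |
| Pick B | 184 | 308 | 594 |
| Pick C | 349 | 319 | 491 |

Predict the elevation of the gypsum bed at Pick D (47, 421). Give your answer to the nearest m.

Two edge vectors: Pick A→Pick B = (72, 295, -276), Pick A→Pick C = (237, 306, -379).
Normal n = (Pick A→Pick B) × (Pick A→Pick C) = (-27349, -38124, -47883).
So ∂z/∂x = −n_x/n_z = −0.57116 and ∂z/∂y = −n_y/n_z = −0.79619.
Intercept c from Pick A: 870 + 63.97 + 10.35 = 944.32.
At (47, 421): z = −26.8 − 335.2 + 944.32 = 582.3 m.

582 m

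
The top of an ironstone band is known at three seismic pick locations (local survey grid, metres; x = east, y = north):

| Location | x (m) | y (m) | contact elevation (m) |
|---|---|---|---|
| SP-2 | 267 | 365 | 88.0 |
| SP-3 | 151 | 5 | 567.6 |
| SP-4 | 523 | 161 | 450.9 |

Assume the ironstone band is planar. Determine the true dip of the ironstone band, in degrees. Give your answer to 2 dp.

Two edge vectors: SP-2→SP-3 = (-116, -360, 479.6), SP-2→SP-4 = (256, -204, 362.9).
Normal n = (SP-2→SP-3) × (SP-2→SP-4) = (-32805.6, 164874, 115824).
So ∂z/∂x = −n_x/n_z = 0.28324 and ∂z/∂y = −n_y/n_z = −1.42349.
Gradient magnitude |∇z| = √(a² + b²) = √(0.08022 + 2.02632) = 1.45139.
True dip = arctan(1.45139) = 55.43°, dipping toward NNW (azimuth ≈ 349°).

55.43°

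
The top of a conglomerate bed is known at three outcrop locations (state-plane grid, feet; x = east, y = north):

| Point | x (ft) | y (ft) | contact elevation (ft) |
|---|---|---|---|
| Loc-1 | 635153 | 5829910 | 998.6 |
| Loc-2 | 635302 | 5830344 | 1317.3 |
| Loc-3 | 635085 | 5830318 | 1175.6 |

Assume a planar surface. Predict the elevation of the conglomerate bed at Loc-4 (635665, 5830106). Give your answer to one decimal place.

Let the plane be z = a·x + b·y + c.
Loc-2−Loc-1: 149a + 434b = 318.7;  Loc-3−Loc-1: −68a + 408b = 177.
Solving gives a = 0.589249646, b = 0.532031804.
Then c = 998.6 − a·635153 − b·5829910 = −3474962.61.
At (635665, 5830106): z = 374565.4 + 3101801.8 − 3474962.61 = 1404.6 ft.

1404.6 ft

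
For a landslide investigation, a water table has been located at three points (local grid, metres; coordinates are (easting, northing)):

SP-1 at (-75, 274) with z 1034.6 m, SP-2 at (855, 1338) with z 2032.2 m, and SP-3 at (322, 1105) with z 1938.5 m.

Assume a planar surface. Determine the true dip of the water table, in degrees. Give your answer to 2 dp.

Let the plane be z = a·E + b·N + c.
SP-2−SP-1: 930a + 1064b = 997.6;  SP-3−SP-1: 397a + 831b = 903.9.
Solving gives a = −0.37881, b = 1.26870.
Gradient magnitude |∇z| = √(a² + b²) = √(0.14350 + 1.60960) = 1.32404.
True dip = arctan(1.32404) = 52.94°, dipping toward SSE (azimuth ≈ 163°).

52.94°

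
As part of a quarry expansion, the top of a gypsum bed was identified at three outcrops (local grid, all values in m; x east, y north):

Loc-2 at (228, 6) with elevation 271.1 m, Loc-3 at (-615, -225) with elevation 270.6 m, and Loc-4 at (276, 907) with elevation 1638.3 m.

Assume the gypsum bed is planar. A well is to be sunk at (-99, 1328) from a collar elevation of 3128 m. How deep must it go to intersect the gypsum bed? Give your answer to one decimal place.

Let the plane be z = a·x + b·y + c.
Loc-3−Loc-2: −843a − 231b = −0.5;  Loc-4−Loc-2: 48a + 901b = 1367.2.
Solving gives a = −0.421365, b = 1.539873.
Then c = 271.1 − a·228 − b·6 = 357.93.
At (-99, 1328): z_contact = 41.72 + 2044.95 + 357.93 = 2444.60 m.
Depth below ground = 3128 − 2444.60 = 683.4 m.

683.4 m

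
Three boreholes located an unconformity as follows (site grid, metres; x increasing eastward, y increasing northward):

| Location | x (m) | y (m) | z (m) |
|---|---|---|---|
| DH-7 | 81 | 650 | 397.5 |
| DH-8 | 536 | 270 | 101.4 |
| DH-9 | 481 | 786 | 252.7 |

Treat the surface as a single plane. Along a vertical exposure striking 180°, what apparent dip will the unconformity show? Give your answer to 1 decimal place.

13.8°

Let the plane be z = a·x + b·y + c.
DH-8−DH-7: 455a − 380b = −296.1;  DH-9−DH-7: 400a + 136b = −144.8.
Solving gives a = −0.44555, b = 0.24573.
Unit vector along 180° is (sin 180°, cos 180°) = (0.0000, -1.0000).
Slope in that direction = a·(0.0000) + b·(-1.0000) = −0.24573.
Apparent dip = arctan|0.24573| = 13.8° (true dip is 27.0°, so apparent ≤ true as expected).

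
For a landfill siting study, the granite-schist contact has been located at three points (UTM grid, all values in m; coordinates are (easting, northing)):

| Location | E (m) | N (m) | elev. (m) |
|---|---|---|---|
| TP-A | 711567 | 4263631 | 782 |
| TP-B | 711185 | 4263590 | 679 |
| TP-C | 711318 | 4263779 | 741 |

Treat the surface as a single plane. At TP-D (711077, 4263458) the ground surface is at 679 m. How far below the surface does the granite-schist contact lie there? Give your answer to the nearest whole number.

Let the plane be z = a·E + b·N + c.
TP-B−TP-A: −382a − 41b = −103;  TP-C−TP-A: −249a + 148b = −41.
Solving gives a = 0.25357705, b = 0.14959922.
Then c = 782 − a·711567 − b·4263631 = −817490.93.
At (711077, 4263458): z_contact = 180312.8 + 637810.0 − 817490.93 = 631.9 m.
Depth below ground = 679 − 631.9 = 47 m.

47 m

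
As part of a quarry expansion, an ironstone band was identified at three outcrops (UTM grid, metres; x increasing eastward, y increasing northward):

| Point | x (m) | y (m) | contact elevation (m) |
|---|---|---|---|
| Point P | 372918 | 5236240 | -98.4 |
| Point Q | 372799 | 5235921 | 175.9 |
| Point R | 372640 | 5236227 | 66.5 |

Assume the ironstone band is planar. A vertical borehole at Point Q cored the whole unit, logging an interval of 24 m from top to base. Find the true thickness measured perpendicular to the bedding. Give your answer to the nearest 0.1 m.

Let the plane be z = a·x + b·y + c.
Point Q−Point P: −119a − 319b = 274.3;  Point R−Point P: −278a − 13b = 164.9.
Solving gives a = −0.56277, b = −0.64994.
|∇z| = √(a²+b²) = 0.85973, so dip δ = arctan(0.85973) = 40.69°.
True thickness = vertical thickness × cos δ = 24 × cos 40.69° = 18.2 m.

18.2 m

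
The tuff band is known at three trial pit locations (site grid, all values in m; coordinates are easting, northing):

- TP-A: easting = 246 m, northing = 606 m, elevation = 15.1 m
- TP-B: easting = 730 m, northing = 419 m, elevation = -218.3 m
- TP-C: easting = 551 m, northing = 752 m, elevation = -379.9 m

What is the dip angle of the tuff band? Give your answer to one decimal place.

51.6°

Let the plane be z = a·easting + b·northing + c.
TP-B−TP-A: 484a − 187b = −233.4;  TP-C−TP-A: 305a + 146b = −395.
Solving gives a = −0.84528, b = −0.93965.
Gradient magnitude |∇z| = √(a² + b²) = √(0.71450 + 0.88295) = 1.26390.
True dip = arctan(1.26390) = 51.6°, dipping toward NE (azimuth ≈ 042°).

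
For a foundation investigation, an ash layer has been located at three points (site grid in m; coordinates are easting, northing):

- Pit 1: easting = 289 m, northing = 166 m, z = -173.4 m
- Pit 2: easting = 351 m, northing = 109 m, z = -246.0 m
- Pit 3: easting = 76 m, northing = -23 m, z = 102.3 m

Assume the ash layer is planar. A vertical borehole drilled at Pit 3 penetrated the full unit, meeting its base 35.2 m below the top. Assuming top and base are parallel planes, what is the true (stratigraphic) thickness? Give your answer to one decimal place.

Two edge vectors: Pit 1→Pit 2 = (62, -57, -72.6), Pit 1→Pit 3 = (-213, -189, 275.7).
Normal n = (Pit 1→Pit 2) × (Pit 1→Pit 3) = (-29436.3, -1629.6, -23859).
So ∂z/∂easting = −n_x/n_z = −1.23376 and ∂z/∂northing = −n_y/n_z = −0.06830.
|∇z| = √(a²+b²) = 1.23565, so dip δ = arctan(1.23565) = 51.02°.
True thickness = vertical thickness × cos δ = 35.2 × cos 51.02° = 22.1 m.

22.1 m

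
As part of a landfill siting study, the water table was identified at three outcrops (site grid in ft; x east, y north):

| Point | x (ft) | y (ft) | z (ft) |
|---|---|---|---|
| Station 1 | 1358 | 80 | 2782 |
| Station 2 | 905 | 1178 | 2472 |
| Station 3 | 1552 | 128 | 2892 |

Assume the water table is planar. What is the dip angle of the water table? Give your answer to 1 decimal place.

Let the plane be z = a·x + b·y + c.
Station 2−Station 1: −453a + 1098b = −310;  Station 3−Station 1: 194a + 48b = 110.
Solving gives a = 0.57788, b = −0.04392.
Gradient magnitude |∇z| = √(a² + b²) = √(0.33394 + 0.00193) = 0.57954.
True dip = arctan(0.57954) = 30.1°, dipping toward W (azimuth ≈ 274°).

30.1°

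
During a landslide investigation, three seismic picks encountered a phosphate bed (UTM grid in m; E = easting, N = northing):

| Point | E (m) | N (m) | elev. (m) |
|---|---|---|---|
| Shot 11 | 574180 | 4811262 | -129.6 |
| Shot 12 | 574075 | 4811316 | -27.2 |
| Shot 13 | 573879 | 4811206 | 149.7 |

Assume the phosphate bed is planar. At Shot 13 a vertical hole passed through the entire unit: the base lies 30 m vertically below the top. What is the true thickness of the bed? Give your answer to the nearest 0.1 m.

Let the plane be z = a·E + b·N + c.
Shot 12−Shot 11: −105a + 54b = 102.4;  Shot 13−Shot 11: −301a − 56b = 279.3.
Solving gives a = −0.94048, b = 0.06758.
|∇z| = √(a²+b²) = 0.94291, so dip δ = arctan(0.94291) = 43.32°.
True thickness = vertical thickness × cos δ = 30 × cos 43.32° = 21.8 m.

21.8 m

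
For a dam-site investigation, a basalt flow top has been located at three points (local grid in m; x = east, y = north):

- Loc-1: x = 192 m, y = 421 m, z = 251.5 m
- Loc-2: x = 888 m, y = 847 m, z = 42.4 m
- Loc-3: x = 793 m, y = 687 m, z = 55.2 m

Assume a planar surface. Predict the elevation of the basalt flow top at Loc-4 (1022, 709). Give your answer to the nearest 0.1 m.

Let the plane be z = a·x + b·y + c.
Loc-2−Loc-1: 696a + 426b = −209.1;  Loc-3−Loc-1: 601a + 266b = −196.3.
Solving gives a = −0.395023, b = 0.154545.
Then c = 251.5 − a·192 − b·421 = 262.28.
At (1022, 709): z = −403.7 + 109.6 + 262.28 = -31.9 m.

-31.9 m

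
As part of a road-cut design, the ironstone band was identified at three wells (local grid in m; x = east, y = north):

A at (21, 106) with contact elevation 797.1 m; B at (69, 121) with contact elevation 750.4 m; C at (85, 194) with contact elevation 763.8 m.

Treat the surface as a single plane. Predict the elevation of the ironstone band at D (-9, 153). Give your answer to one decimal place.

850.3 m

Two edge vectors: A→B = (48, 15, -46.7), A→C = (64, 88, -33.3).
Normal n = (A→B) × (A→C) = (3610.1, -1390.4, 3264).
So ∂z/∂x = −n_x/n_z = −1.10604 and ∂z/∂y = −n_y/n_z = 0.42598.
Intercept c from A: 797.1 + 23.23 − 45.15 = 775.17.
At (-9, 153): z = 10.0 + 65.2 + 775.17 = 850.3 m.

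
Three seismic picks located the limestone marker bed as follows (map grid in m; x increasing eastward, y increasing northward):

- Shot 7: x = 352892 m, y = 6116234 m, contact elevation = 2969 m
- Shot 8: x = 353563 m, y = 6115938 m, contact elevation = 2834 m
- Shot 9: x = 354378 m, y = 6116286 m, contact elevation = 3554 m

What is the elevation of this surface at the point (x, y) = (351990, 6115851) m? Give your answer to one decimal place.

2174.8 m

Let the plane be z = a·x + b·y + c.
Shot 8−Shot 7: 671a − 296b = −135;  Shot 9−Shot 7: 1486a + 52b = 585.
Solving gives a = 0.349954081, b = 1.249389150.
Then c = 2969 − a·352892 − b·6116234 = −7762083.39.
At (351990, 6115851): z = 123180.3 + 7641077.9 − 7762083.39 = 2174.8 m.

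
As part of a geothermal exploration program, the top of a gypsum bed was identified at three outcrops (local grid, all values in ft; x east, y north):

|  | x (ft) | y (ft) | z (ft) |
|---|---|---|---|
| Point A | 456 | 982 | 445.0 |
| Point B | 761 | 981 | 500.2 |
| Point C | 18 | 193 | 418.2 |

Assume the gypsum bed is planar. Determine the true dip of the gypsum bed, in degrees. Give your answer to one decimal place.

Two edge vectors: Point A→Point B = (305, -1, 55.2), Point A→Point C = (-438, -789, -26.8).
Normal n = (Point A→Point B) × (Point A→Point C) = (43579.6, -16003.6, -241083).
So ∂z/∂x = −n_x/n_z = 0.18077 and ∂z/∂y = −n_y/n_z = −0.06638.
Gradient magnitude |∇z| = √(a² + b²) = √(0.03268 + 0.00441) = 0.19257.
True dip = arctan(0.19257) = 10.9°, dipping toward WNW (azimuth ≈ 290°).

10.9°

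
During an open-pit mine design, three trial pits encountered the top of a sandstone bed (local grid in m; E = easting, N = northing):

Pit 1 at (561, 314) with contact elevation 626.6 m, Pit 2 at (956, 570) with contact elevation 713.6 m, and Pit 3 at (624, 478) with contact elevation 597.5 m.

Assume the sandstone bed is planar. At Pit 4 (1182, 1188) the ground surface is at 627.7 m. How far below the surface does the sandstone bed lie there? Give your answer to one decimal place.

Let the plane be z = a·E + b·N + c.
Pit 2−Pit 1: 395a + 256b = 87;  Pit 3−Pit 1: 63a + 164b = −29.1.
Solving gives a = 0.446387, b = −0.348917.
Then c = 626.6 − a·561 − b·314 = 485.74.
At (1182, 1188): z_contact = 527.63 − 414.51 + 485.74 = 598.85 m.
Depth below ground = 627.7 − 598.85 = 28.8 m.

28.8 m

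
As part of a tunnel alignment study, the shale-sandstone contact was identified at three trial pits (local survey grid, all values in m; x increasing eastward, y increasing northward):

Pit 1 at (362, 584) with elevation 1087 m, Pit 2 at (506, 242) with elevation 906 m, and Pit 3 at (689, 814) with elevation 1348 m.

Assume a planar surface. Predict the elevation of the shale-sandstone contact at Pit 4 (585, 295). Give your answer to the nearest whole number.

Let the plane be z = a·x + b·y + c.
Pit 2−Pit 1: 144a − 342b = −181;  Pit 3−Pit 1: 327a + 230b = 261.
Solving gives a = 0.32860, b = 0.66760.
Then c = 1087 − a·362 − b·584 = 578.17.
At (585, 295): z = 192.2 + 196.9 + 578.17 = 967.3 m.

967 m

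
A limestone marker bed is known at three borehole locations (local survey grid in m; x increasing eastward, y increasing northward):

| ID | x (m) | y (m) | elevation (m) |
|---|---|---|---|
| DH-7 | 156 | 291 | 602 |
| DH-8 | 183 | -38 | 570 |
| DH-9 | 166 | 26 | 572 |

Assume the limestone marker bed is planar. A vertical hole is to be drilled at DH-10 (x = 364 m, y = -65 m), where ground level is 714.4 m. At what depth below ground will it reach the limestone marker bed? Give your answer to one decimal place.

Let the plane be z = a·x + b·y + c.
DH-8−DH-7: 27a − 329b = −32;  DH-9−DH-7: 10a − 265b = −30.
Solving gives a = 0.35964, b = 0.12678.
Then c = 602 − a·156 − b·291 = 509.00.
At (364, -65): z_contact = 130.91 − 8.24 + 509.00 = 631.67 m.
Depth below ground = 714.4 − 631.67 = 82.7 m.

82.7 m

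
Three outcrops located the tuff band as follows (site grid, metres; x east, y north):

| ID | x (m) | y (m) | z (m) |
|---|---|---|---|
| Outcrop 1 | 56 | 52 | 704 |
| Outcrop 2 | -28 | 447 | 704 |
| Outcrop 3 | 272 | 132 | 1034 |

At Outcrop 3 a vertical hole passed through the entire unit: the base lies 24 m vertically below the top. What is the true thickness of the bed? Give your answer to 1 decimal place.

Two edge vectors: Outcrop 1→Outcrop 2 = (-84, 395, 0), Outcrop 1→Outcrop 3 = (216, 80, 330).
Normal n = (Outcrop 1→Outcrop 2) × (Outcrop 1→Outcrop 3) = (130350, 27720, -92040).
So ∂z/∂x = −n_x/n_z = 1.41623 and ∂z/∂y = −n_y/n_z = 0.30117.
|∇z| = √(a²+b²) = 1.44790, so dip δ = arctan(1.44790) = 55.37°.
True thickness = vertical thickness × cos δ = 24 × cos 55.37° = 13.6 m.

13.6 m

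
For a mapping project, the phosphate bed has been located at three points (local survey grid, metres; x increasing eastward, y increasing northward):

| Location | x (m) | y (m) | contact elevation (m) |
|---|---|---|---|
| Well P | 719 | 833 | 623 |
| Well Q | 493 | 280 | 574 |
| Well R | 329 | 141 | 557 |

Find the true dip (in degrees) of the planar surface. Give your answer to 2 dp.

4.75°

Two edge vectors: Well P→Well Q = (-226, -553, -49), Well P→Well R = (-390, -692, -66).
Normal n = (Well P→Well Q) × (Well P→Well R) = (2590, 4194, -59278).
So ∂z/∂x = −n_x/n_z = 0.04369 and ∂z/∂y = −n_y/n_z = 0.07075.
Gradient magnitude |∇z| = √(a² + b²) = √(0.00191 + 0.00501) = 0.08316.
True dip = arctan(0.08316) = 4.75°, dipping toward SSW (azimuth ≈ 212°).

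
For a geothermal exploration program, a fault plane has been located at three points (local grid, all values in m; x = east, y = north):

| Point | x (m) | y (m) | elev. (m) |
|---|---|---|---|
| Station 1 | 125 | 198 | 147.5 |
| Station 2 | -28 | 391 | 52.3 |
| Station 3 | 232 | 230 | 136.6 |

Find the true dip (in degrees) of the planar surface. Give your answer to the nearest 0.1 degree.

Two edge vectors: Station 1→Station 2 = (-153, 193, -95.2), Station 1→Station 3 = (107, 32, -10.9).
Normal n = (Station 1→Station 2) × (Station 1→Station 3) = (942.7, -11854.1, -25547).
So ∂z/∂x = −n_x/n_z = 0.03690 and ∂z/∂y = −n_y/n_z = −0.46401.
Gradient magnitude |∇z| = √(a² + b²) = √(0.00136 + 0.21531) = 0.46548.
True dip = arctan(0.46548) = 25.0°, dipping toward N (azimuth ≈ 355°).

25.0°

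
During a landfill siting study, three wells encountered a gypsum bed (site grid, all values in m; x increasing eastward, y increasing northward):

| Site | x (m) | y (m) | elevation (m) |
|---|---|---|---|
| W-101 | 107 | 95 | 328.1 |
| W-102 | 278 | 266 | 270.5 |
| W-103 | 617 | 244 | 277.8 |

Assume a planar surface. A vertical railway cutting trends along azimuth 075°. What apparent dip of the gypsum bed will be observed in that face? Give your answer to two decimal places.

4.99°

Two edge vectors: W-101→W-102 = (171, 171, -57.6), W-101→W-103 = (510, 149, -50.3).
Normal n = (W-101→W-102) × (W-101→W-103) = (-18.9, -20774.7, -61731).
So ∂z/∂x = −n_x/n_z = −0.00031 and ∂z/∂y = −n_y/n_z = −0.33654.
Unit vector along 075° is (sin 75°, cos 75°) = (0.9659, 0.2588).
Slope in that direction = a·(0.9659) + b·(0.2588) = −0.08740.
Apparent dip = arctan|0.08740| = 4.99° (true dip is 18.6°, so apparent ≤ true as expected).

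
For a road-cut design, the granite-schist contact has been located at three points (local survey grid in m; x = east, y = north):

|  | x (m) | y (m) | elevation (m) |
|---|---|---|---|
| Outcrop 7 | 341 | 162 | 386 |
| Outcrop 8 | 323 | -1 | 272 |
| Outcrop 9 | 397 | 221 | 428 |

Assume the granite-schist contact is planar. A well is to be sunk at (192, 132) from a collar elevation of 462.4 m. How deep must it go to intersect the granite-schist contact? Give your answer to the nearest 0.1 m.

Let the plane be z = a·x + b·y + c.
Outcrop 8−Outcrop 7: −18a − 163b = −114;  Outcrop 9−Outcrop 7: 56a + 59b = 42.
Solving gives a = 0.01488, b = 0.69774.
Then c = 386 − a·341 − b·162 = 267.89.
At (192, 132): z_contact = 2.86 + 92.10 + 267.89 = 362.85 m.
Depth below ground = 462.4 − 362.85 = 99.5 m.

99.5 m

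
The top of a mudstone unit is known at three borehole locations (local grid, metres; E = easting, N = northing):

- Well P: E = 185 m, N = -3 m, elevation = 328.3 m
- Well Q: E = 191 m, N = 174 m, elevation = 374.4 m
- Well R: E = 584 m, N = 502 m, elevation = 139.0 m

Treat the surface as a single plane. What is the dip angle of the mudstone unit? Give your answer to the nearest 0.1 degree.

41.6°

Let the plane be z = a·E + b·N + c.
Well Q−Well P: 6a + 177b = 46.1;  Well R−Well P: 399a + 505b = −189.3.
Solving gives a = −0.84013, b = 0.28893.
Gradient magnitude |∇z| = √(a² + b²) = √(0.70581 + 0.08348) = 0.88842.
True dip = arctan(0.88842) = 41.6°, dipping toward ESE (azimuth ≈ 109°).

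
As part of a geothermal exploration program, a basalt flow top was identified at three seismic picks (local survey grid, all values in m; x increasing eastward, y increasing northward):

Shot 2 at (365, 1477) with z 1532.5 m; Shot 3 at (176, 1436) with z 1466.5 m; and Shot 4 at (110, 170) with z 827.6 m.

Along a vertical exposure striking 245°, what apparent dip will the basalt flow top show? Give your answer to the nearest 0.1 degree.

23.2°

Let the plane be z = a·x + b·y + c.
Shot 3−Shot 2: −189a − 41b = −66;  Shot 4−Shot 2: −255a − 1307b = −704.9.
Solving gives a = 0.24247, b = 0.49202.
Unit vector along 245° is (sin 245°, cos 245°) = (-0.9063, -0.4226).
Slope in that direction = a·(-0.9063) + b·(-0.4226) = −0.42769.
Apparent dip = arctan|0.42769| = 23.2° (true dip is 28.7°, so apparent ≤ true as expected).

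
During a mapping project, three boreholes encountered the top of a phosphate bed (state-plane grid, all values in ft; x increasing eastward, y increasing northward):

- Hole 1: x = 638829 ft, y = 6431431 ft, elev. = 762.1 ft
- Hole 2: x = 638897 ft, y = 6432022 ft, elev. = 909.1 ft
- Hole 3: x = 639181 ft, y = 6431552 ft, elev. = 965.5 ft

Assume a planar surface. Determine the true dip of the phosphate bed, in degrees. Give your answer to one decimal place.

28.7°

Two edge vectors: Hole 1→Hole 2 = (68, 591, 147), Hole 1→Hole 3 = (352, 121, 203.4).
Normal n = (Hole 1→Hole 2) × (Hole 1→Hole 3) = (102422.4, 37912.8, -199804).
So ∂z/∂x = −n_x/n_z = 0.51261 and ∂z/∂y = −n_y/n_z = 0.18975.
Gradient magnitude |∇z| = √(a² + b²) = √(0.26277 + 0.03601) = 0.54661.
True dip = arctan(0.54661) = 28.7°, dipping toward WSW (azimuth ≈ 250°).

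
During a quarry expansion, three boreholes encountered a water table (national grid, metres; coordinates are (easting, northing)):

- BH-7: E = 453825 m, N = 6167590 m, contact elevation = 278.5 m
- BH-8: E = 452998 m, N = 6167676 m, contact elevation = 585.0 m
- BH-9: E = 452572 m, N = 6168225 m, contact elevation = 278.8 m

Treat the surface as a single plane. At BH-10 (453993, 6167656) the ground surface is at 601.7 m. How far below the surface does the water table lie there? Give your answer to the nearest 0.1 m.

Two edge vectors: BH-7→BH-8 = (-827, 86, 306.5), BH-7→BH-9 = (-1253, 635, 0.3).
Normal n = (BH-7→BH-8) × (BH-7→BH-9) = (-194601.7, -383796.4, -417387).
So ∂z/∂E = −n_x/n_z = −0.466238048 and ∂z/∂N = −n_y/n_z = −0.919521691.
Intercept c from BH-7: 278.5 + 211590.48 + 5671232.79 = 5883101.77.
At (453993, 6167656): z_contact = −211668.81 − 5671293.47 + 5883101.77 = 139.48 m.
Depth below ground = 601.7 − 139.48 = 462.2 m.

462.2 m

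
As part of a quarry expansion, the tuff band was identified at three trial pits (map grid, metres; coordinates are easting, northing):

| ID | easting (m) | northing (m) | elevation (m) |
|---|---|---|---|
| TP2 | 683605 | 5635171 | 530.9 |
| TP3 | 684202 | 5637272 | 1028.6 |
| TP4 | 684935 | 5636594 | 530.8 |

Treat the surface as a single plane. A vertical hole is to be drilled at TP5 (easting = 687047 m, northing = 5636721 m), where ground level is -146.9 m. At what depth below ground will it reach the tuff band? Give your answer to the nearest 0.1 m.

Let the plane be z = a·easting + b·northing + c.
TP3−TP2: 597a + 2101b = 497.7;  TP4−TP2: 1330a + 1423b = −0.1.
Solving gives a = −0.364272709, b = 0.340395434.
Then c = 530.9 − a·683605 − b·5635171 = −1668636.93.
At (687047, 5636721): z_contact = −250272.47 + 1918714.09 − 1668636.93 = -195.31 m.
Depth below ground = -146.9 − (-195.31) = 48.4 m.

48.4 m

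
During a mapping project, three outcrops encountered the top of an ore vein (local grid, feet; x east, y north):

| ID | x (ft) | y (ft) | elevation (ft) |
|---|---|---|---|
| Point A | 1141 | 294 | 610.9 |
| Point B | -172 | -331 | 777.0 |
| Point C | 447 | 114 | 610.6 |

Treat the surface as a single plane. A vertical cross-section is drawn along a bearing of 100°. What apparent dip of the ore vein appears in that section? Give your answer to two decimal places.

Let the plane be z = a·x + b·y + c.
Point B−Point A: −1313a − 625b = 166.1;  Point C−Point A: −694a − 180b = −0.3.
Solving gives a = 0.15240, b = −0.58592.
Unit vector along 100° is (sin 100°, cos 100°) = (0.9848, -0.1736).
Slope in that direction = a·(0.9848) + b·(-0.1736) = 0.25183.
Apparent dip = arctan|0.25183| = 14.13° (true dip is 31.2°, so apparent ≤ true as expected).

14.13°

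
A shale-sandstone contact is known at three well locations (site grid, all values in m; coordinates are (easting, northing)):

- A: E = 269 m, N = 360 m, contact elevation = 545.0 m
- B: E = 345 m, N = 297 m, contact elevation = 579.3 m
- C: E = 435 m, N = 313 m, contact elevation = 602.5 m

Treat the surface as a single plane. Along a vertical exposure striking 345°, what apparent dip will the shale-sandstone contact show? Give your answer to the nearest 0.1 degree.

Two edge vectors: A→B = (76, -63, 34.3), A→C = (166, -47, 57.5).
Normal n = (A→B) × (A→C) = (-2010.4, 1323.8, 6886).
So ∂z/∂E = −n_x/n_z = 0.29195 and ∂z/∂N = −n_y/n_z = −0.19225.
Unit vector along 345° is (sin 345°, cos 345°) = (-0.2588, 0.9659).
Slope in that direction = a·(-0.2588) + b·(0.9659) = −0.26126.
Apparent dip = arctan|0.26126| = 14.6° (true dip is 19.3°, so apparent ≤ true as expected).

14.6°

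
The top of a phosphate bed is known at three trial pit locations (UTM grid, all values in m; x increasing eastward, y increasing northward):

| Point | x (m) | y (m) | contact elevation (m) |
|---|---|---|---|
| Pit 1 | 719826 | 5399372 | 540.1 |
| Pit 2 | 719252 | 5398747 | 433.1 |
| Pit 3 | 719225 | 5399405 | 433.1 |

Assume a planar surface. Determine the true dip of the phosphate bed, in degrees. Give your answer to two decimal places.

Two edge vectors: Pit 1→Pit 2 = (-574, -625, -107), Pit 1→Pit 3 = (-601, 33, -107).
Normal n = (Pit 1→Pit 2) × (Pit 1→Pit 3) = (70406, 2889, -394567).
So ∂z/∂x = −n_x/n_z = 0.17844 and ∂z/∂y = −n_y/n_z = 0.00732.
Gradient magnitude |∇z| = √(a² + b²) = √(0.03184 + 0.00005) = 0.17859.
True dip = arctan(0.17859) = 10.13°, dipping toward W (azimuth ≈ 268°).

10.13°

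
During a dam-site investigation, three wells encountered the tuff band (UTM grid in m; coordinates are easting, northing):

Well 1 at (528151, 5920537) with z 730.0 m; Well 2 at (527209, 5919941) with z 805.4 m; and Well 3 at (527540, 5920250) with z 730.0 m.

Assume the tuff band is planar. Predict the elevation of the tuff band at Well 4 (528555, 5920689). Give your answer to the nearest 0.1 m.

748.5 m

Let the plane be z = a·easting + b·northing + c.
Well 2−Well 1: −942a − 596b = 75.4;  Well 3−Well 1: −611a − 287b = 0.
Solving gives a = 0.230696574, b = −0.491134517.
Then c = 730 − a·528151 − b·5920537 = 2786667.46.
At (528555, 5920689): z = 121935.8 − 2907854.7 + 2786667.46 = 748.5 m.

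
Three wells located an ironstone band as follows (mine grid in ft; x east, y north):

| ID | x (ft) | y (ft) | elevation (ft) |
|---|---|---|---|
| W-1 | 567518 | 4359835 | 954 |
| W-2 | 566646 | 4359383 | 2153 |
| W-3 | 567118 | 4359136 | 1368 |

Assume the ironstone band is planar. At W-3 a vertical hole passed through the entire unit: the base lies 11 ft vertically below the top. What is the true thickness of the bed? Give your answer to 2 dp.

Two edge vectors: W-1→W-2 = (-872, -452, 1199), W-1→W-3 = (-400, -699, 414).
Normal n = (W-1→W-2) × (W-1→W-3) = (650973, -118592, 428728).
So ∂z/∂x = −n_x/n_z = −1.51838 and ∂z/∂y = −n_y/n_z = 0.27661.
|∇z| = √(a²+b²) = 1.54337, so dip δ = arctan(1.54337) = 57.06°.
True thickness = vertical thickness × cos δ = 11 × cos 57.06° = 5.98 ft.

5.98 ft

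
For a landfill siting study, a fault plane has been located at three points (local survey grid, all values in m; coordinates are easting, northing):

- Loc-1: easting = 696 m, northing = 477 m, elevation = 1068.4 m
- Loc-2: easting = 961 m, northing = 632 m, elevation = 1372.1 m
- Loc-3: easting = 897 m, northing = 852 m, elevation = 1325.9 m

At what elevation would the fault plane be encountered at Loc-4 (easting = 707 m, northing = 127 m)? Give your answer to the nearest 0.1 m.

1043.4 m

Two edge vectors: Loc-1→Loc-2 = (265, 155, 303.7), Loc-1→Loc-3 = (201, 375, 257.5).
Normal n = (Loc-1→Loc-2) × (Loc-1→Loc-3) = (-73975, -7193.8, 68220).
So ∂z/∂easting = −n_x/n_z = 1.08436 and ∂z/∂northing = −n_y/n_z = 0.10545.
Intercept c from Loc-1: 1068.4 − 754.71 − 50.30 = 263.39.
At (707, 127): z = 766.6 + 13.4 + 263.39 = 1043.4 m.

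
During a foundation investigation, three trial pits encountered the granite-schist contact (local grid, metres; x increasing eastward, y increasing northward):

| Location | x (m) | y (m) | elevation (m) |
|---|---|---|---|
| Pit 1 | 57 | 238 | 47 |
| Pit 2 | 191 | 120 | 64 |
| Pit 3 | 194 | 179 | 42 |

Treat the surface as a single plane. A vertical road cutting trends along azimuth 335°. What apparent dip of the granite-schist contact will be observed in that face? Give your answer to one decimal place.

13.9°

Two edge vectors: Pit 1→Pit 2 = (134, -118, 17), Pit 1→Pit 3 = (137, -59, -5).
Normal n = (Pit 1→Pit 2) × (Pit 1→Pit 3) = (1593, 2999, 8260).
So ∂z/∂x = −n_x/n_z = −0.19286 and ∂z/∂y = −n_y/n_z = −0.36308.
Unit vector along 335° is (sin 335°, cos 335°) = (-0.4226, 0.9063).
Slope in that direction = a·(-0.4226) + b·(0.9063) = −0.24755.
Apparent dip = arctan|0.24755| = 13.9° (true dip is 22.3°, so apparent ≤ true as expected).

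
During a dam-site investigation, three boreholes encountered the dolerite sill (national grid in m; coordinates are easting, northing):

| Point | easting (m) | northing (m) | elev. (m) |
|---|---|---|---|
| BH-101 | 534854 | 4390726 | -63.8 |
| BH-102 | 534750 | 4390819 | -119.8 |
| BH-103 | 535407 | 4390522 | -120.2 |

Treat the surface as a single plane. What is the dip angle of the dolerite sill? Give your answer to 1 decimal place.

Two edge vectors: BH-101→BH-102 = (-104, 93, -56), BH-101→BH-103 = (553, -204, -56.4).
Normal n = (BH-101→BH-102) × (BH-101→BH-103) = (-16669.2, -36833.6, -30213).
So ∂z/∂easting = −n_x/n_z = −0.55172 and ∂z/∂northing = −n_y/n_z = −1.21913.
Gradient magnitude |∇z| = √(a² + b²) = √(0.30440 + 1.48628) = 1.33816.
True dip = arctan(1.33816) = 53.2°, dipping toward NNE (azimuth ≈ 024°).

53.2°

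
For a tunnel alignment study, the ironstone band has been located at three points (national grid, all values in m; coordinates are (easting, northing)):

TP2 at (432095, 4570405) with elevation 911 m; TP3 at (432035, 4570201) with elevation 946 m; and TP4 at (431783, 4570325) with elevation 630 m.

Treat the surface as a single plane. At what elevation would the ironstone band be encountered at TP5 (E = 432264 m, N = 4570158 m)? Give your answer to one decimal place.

1200.3 m

Let the plane be z = a·E + b·N + c.
TP3−TP2: −60a − 204b = 35;  TP4−TP2: −312a − 80b = −281.
Solving gives a = 1.021682980, b = −0.472063622.
Then c = 911 − a·432095 − b·4570405 = 1716968.83.
At (432264, 4570158): z = 441636.8 − 2157405.3 + 1716968.83 = 1200.3 m.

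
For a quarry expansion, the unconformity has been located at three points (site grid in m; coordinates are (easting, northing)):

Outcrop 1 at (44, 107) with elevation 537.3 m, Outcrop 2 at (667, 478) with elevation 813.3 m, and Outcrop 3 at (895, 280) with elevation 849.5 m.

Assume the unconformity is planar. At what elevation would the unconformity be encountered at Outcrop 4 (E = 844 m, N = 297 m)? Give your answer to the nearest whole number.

836 m

Two edge vectors: Outcrop 1→Outcrop 2 = (623, 371, 276), Outcrop 1→Outcrop 3 = (851, 173, 312.2).
Normal n = (Outcrop 1→Outcrop 2) × (Outcrop 1→Outcrop 3) = (68078.2, 40375.4, -207942).
So ∂z/∂E = −n_x/n_z = 0.32739 and ∂z/∂N = −n_y/n_z = 0.19417.
Intercept c from Outcrop 1: 537.3 − 14.41 − 20.78 = 502.12.
At (844, 297): z = 276.3 + 57.7 + 502.12 = 836.1 m.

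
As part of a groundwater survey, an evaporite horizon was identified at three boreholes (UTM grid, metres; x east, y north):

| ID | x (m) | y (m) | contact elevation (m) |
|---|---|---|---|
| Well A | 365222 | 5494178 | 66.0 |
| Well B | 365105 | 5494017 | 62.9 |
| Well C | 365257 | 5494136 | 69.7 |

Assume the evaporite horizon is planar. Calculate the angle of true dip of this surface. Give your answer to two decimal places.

Let the plane be z = a·x + b·y + c.
Well B−Well A: −117a − 161b = −3.1;  Well C−Well A: 35a − 42b = 3.7.
Solving gives a = 0.06881, b = −0.03075.
Gradient magnitude |∇z| = √(a² + b²) = √(0.00474 + 0.00095) = 0.07537.
True dip = arctan(0.07537) = 4.31°, dipping toward WNW (azimuth ≈ 294°).

4.31°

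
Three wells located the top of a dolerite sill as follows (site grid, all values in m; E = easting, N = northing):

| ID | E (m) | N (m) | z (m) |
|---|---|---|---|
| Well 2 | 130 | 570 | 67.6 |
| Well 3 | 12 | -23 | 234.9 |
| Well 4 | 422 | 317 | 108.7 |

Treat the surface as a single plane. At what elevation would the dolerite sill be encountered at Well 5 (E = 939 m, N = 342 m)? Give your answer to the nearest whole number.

56 m

Let the plane be z = a·E + b·N + c.
Well 3−Well 2: −118a − 593b = 167.3;  Well 4−Well 2: 292a − 253b = 41.1.
Solving gives a = −0.08844, b = −0.26453.
Then c = 67.6 − a·130 − b·570 = 229.88.
At (939, 342): z = −83.0 − 90.5 + 229.88 = 56.4 m.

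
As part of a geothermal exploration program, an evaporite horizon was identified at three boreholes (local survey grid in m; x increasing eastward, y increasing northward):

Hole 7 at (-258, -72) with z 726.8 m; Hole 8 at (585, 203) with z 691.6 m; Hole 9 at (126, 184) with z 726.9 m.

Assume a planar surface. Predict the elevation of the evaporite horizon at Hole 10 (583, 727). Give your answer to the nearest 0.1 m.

756.4 m

Let the plane be z = a·x + b·y + c.
Hole 8−Hole 7: 843a + 275b = −35.2;  Hole 9−Hole 7: 384a + 256b = 0.1.
Solving gives a = −0.08201, b = 0.12341.
Then c = 726.8 − a·-258 − b·-72 = 714.53.
At (583, 727): z = −47.8 + 89.7 + 714.53 = 756.4 m.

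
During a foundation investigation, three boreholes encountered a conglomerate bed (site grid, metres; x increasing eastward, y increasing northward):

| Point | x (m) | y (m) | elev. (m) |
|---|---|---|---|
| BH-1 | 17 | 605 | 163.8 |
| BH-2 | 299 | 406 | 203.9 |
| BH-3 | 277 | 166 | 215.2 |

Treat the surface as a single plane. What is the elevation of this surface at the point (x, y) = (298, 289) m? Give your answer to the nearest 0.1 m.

210.4 m

Two edge vectors: BH-1→BH-2 = (282, -199, 40.1), BH-1→BH-3 = (260, -439, 51.4).
Normal n = (BH-1→BH-2) × (BH-1→BH-3) = (7375.3, -4068.8, -72058).
So ∂z/∂x = −n_x/n_z = 0.10235 and ∂z/∂y = −n_y/n_z = −0.05647.
Intercept c from BH-1: 163.8 − 1.74 + 34.16 = 196.22.
At (298, 289): z = 30.5 − 16.3 + 196.22 = 210.4 m.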